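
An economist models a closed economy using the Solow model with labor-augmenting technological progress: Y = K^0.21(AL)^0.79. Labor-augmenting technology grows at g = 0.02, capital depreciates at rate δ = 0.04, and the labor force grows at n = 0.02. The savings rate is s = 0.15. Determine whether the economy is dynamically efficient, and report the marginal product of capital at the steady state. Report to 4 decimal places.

n + g + δ = 0.02 + 0.02 + 0.04 = 0.08.
Steady-state k*: s·k^0.21 = 0.08·k gives k* = (0.15/0.08)^(1/0.79) ≈ 2.2160.
MPK = 0.21·2.2160^(-0.79) ≈ 0.1120.
MPK > n+g+δ = 0.08, so the economy is dynamically efficient (under-saving).

dynamically efficient; MPK ≈ 0.1120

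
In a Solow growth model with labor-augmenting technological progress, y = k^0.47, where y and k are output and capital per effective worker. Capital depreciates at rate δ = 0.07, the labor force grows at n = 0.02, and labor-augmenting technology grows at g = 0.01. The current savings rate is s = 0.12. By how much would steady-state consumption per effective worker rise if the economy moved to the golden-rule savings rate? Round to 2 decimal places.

Δc ≈ 1.06

The effective depreciation rate is n + g + δ = 0.02 + 0.01 + 0.07 = 0.1.
Current steady state (s = 0.12): k* = (0.12/0.1)^(1/0.53) ≈ 1.4106, y* = 1.4106^0.47 ≈ 1.1755, c* = (1−0.12)·1.1755 ≈ 1.0344.
Setting f'(k) = n+g+δ gives 0.47·k^(0.47−1) = 0.1, hence k_gold = (0.47/0.1)^(1/0.53) ≈ 18.5400.
y_gold = 18.5400^0.47 ≈ 3.9447, c_gold = y_gold − 0.1·k_gold ≈ 2.0907.
Gain: Δc = 2.0907 − 1.0344 ≈ 1.0563.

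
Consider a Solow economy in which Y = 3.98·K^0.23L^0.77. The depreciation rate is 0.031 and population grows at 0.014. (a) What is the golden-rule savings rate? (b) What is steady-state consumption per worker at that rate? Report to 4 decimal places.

(a) s_gold = 0.2300; (b) c_gold ≈ 7.5369

Break-even investment rate: n + δ = 0.014 + 0.031 = 0.045.
For Cobb-Douglas, s_gold equals capital's share: s_gold = 0.23.
Setting f'(k) = n+δ gives 0.23·3.98·k^(0.23−1) = 0.045, hence k_gold = (0.23·3.98/0.045)^(1/0.77) ≈ 50.0286.
y_gold = 3.98·50.0286^0.23 ≈ 9.7882; c_gold = (1−0.23)·y_gold ≈ 7.5369.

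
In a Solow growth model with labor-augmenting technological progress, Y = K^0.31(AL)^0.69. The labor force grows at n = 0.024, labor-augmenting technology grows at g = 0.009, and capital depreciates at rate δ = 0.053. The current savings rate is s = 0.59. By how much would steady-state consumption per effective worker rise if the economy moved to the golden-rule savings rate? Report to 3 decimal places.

Capital per effective worker breaks even when investment replaces (n + g + δ)·k; here n + g + δ = 0.086.
Current steady state (s = 0.59): k* = (0.59/0.086)^(1/0.69) ≈ 16.2970, y* = 16.2970^0.31 ≈ 2.3755, c* = (1−0.59)·2.3755 ≈ 0.9740.
Maximizing c = f(k) − (n+g+δ)·k gives f'(k) = n+g+δ, i.e. 0.31·k^(0.31−1) = 0.086, so k_gold = (0.31/0.086)^(1/0.69) ≈ 6.4128.
y_gold = 6.4128^0.31 ≈ 1.7790, c_gold = y_gold − 0.086·k_gold ≈ 1.2275.
Gain: Δc = 1.2275 − 0.9740 ≈ 0.2536.

Δc ≈ 0.254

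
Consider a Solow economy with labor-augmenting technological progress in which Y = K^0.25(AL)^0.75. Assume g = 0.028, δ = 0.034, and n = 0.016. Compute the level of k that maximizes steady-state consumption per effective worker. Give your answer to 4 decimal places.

Capital per effective worker breaks even when investment replaces (n + g + δ)·k; here n + g + δ = 0.078.
At the golden rule the marginal product of capital equals n+g+δ: 0.25·k^(0.25−1) = 0.078. Solving, k_gold = (0.25/0.078)^(1/0.75) ≈ 4.7256.

k_gold ≈ 4.7256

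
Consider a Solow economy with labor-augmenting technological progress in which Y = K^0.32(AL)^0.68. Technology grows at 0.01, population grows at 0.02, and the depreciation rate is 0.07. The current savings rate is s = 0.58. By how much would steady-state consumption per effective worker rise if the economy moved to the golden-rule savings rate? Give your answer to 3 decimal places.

n + g + δ = 0.02 + 0.01 + 0.07 = 0.1.
Current steady state (s = 0.58): k* = (0.58/0.1)^(1/0.68) ≈ 13.2644, y* = 13.2644^0.32 ≈ 2.2870, c* = (1−0.58)·2.2870 ≈ 0.9605.
Golden rule sets MPK = n+g+δ: 0.32·k^(0.32−1) = 0.1, so k_gold = (0.32/0.1)^(1/0.68) ≈ 5.5318.
y_gold = 5.5318^0.32 ≈ 1.7287, c_gold = y_gold − 0.1·k_gold ≈ 1.1755.
Gain: Δc = 1.1755 − 0.9605 ≈ 0.2150.

Δc ≈ 0.215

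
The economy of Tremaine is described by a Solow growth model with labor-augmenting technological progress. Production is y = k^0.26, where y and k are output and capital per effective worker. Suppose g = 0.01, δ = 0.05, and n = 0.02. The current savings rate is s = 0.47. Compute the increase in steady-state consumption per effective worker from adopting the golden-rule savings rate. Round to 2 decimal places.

Capital per effective worker breaks even when investment replaces (n + g + δ)·k; here n + g + δ = 0.08.
Current steady state (s = 0.47): k* = (0.47/0.08)^(1/0.74) ≈ 10.9446, y* = 10.9446^0.26 ≈ 1.8629, c* = (1−0.47)·1.8629 ≈ 0.9873.
Golden rule sets MPK = n+g+δ: 0.26·k^(0.26−1) = 0.08, so k_gold = (0.26/0.08)^(1/0.74) ≈ 4.9174.
y_gold = 4.9174^0.26 ≈ 1.5130, c_gold = y_gold − 0.08·k_gold ≈ 1.1197.
Gain: Δc = 1.1197 − 0.9873 ≈ 0.1323.

Δc ≈ 0.13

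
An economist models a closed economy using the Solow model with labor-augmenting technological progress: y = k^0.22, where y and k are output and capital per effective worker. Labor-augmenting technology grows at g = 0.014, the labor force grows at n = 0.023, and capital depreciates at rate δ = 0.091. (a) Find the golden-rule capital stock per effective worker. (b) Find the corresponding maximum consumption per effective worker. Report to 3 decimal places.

Capital per effective worker breaks even when investment replaces (n + g + δ)·k; here n + g + δ = 0.128.
At the golden rule the marginal product of capital equals n+g+δ: 0.22·k^(0.22−1) = 0.128. Solving, k_gold = (0.22/0.128)^(1/0.78) ≈ 2.0024.
y_gold = 2.0024^0.22 ≈ 1.1650; c_gold = y_gold − 0.128·k_gold ≈ 0.9087.

(a) k_gold ≈ 2.002; (b) c_gold ≈ 0.909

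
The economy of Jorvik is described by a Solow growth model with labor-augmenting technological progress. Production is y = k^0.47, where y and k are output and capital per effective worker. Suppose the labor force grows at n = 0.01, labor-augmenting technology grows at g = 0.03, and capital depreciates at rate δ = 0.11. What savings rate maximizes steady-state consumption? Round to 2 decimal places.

s_gold = 0.47

The effective depreciation rate is n + g + δ = 0.01 + 0.03 + 0.11 = 0.15.
At the golden rule MPK = n+g+δ, and in any Cobb-Douglas steady state s = (n+g+δ)·k/y = MPK·k/y = capital's share 0.47.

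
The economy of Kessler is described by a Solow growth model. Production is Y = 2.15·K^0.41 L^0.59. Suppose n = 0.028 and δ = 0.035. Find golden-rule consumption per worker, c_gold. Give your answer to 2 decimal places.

c_gold ≈ 7.94

Capital per worker breaks even when investment replaces (n + δ)·k; here n + δ = 0.063.
Maximizing c = f(k) − (n+δ)·k gives f'(k) = n+δ, i.e. 0.41·2.15·k^(0.41−1) = 0.063, so k_gold = (0.41·2.15/0.063)^(1/0.59) ≈ 87.5331.
y_gold = 2.15·87.5331^0.41 ≈ 13.4502.
c_gold = y_gold − (n+δ)·k_gold = 13.4502 − 0.063·87.5331 ≈ 7.9356.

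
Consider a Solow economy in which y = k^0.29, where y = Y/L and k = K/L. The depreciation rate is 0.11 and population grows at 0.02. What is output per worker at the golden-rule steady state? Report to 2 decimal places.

n + δ = 0.02 + 0.11 = 0.13.
Maximizing c = f(k) − (n+δ)·k gives f'(k) = n+δ, i.e. 0.29·k^(0.29−1) = 0.13, so k_gold = (0.29/0.13)^(1/0.71) ≈ 3.0959.
Output: y_gold = k_gold^0.29 = 3.0959^0.29 ≈ 1.3878.

y_gold ≈ 1.39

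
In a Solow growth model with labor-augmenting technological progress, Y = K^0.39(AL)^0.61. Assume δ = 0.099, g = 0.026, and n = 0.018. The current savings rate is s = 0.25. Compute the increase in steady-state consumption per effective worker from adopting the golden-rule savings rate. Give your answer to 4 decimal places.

The effective depreciation rate is n + g + δ = 0.018 + 0.026 + 0.099 = 0.143.
Current steady state (s = 0.25): k* = (0.25/0.143)^(1/0.61) ≈ 2.4987, y* = 2.4987^0.39 ≈ 1.4292, c* = (1−0.25)·1.4292 ≈ 1.0719.
Setting f'(k) = n+g+δ gives 0.39·k^(0.39−1) = 0.143, hence k_gold = (0.39/0.143)^(1/0.61) ≈ 5.1798.
y_gold = 5.1798^0.39 ≈ 1.8992, c_gold = y_gold − 0.143·k_gold ≈ 1.1585.
Gain: Δc = 1.1585 − 1.0719 ≈ 0.0866.

Δc ≈ 0.0866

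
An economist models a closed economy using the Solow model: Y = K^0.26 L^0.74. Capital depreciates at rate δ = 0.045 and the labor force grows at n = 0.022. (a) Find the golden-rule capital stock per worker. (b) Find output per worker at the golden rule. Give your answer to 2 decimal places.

(a) k_gold ≈ 6.25; (b) y_gold ≈ 1.61

Capital per worker breaks even when investment replaces (n + δ)·k; here n + δ = 0.067.
Setting f'(k) = n+δ gives 0.26·k^(0.26−1) = 0.067, hence k_gold = (0.26/0.067)^(1/0.74) ≈ 6.2490.
y_gold = 6.2490^0.26 ≈ 1.6103.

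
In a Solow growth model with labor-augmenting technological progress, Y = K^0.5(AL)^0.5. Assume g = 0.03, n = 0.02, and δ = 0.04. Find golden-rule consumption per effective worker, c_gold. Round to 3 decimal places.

c_gold ≈ 2.778

n + g + δ = 0.02 + 0.03 + 0.04 = 0.09.
Maximizing c = f(k) − (n+g+δ)·k gives f'(k) = n+g+δ, i.e. 0.5·k^(0.5−1) = 0.09, so k_gold = (0.5/0.09)^(1/0.5) ≈ 30.8642.
y_gold = 30.8642^0.5 ≈ 5.5556.
c_gold = y_gold − (n+g+δ)·k_gold = 5.5556 − 0.09·30.8642 ≈ 2.7778.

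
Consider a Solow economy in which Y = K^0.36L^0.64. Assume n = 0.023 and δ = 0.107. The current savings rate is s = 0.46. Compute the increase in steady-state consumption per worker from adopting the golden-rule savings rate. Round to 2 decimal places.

n + δ = 0.023 + 0.107 = 0.13.
Current steady state (s = 0.46): k* = (0.46/0.13)^(1/0.64) ≈ 7.2032, y* = 7.2032^0.36 ≈ 2.0357, c* = (1−0.46)·2.0357 ≈ 1.0993.
Setting f'(k) = n+δ gives 0.36·k^(0.36−1) = 0.13, hence k_gold = (0.36/0.13)^(1/0.64) ≈ 4.9112.
y_gold = 4.9112^0.36 ≈ 1.7735, c_gold = y_gold − 0.13·k_gold ≈ 1.1350.
Gain: Δc = 1.1350 − 1.0993 ≈ 0.0358.

Δc ≈ 0.04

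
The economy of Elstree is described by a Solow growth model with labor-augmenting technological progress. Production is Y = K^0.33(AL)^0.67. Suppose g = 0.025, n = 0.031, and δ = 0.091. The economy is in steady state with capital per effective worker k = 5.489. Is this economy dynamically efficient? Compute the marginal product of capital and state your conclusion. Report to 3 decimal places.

dynamically inefficient; MPK ≈ 0.105

The effective depreciation rate is n + g + δ = 0.031 + 0.025 + 0.091 = 0.147.
MPK = 0.33·k^(0.33−1) = 0.33·5.489^(-0.67) ≈ 0.1055.
MPK < 0.147, so the economy is dynamically inefficient (over-saving).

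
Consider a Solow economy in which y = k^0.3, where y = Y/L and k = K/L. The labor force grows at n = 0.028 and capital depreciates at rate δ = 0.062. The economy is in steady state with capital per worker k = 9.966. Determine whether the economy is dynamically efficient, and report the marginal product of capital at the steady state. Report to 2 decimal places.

Break-even investment rate: n + δ = 0.028 + 0.062 = 0.09.
MPK = 0.3·k^(0.3−1) = 0.3·9.966^(-0.7) ≈ 0.0600.
MPK < 0.09, so the economy is dynamically inefficient (over-saving).

dynamically inefficient; MPK ≈ 0.06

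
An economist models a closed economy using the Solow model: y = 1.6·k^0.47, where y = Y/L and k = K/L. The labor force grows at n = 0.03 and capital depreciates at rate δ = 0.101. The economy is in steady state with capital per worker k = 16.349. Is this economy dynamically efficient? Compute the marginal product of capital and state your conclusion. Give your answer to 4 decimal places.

The effective depreciation rate is n + δ = 0.03 + 0.101 = 0.131.
MPK = 0.47·1.6·k^(0.47−1) = 0.47·1.6·16.349^(-0.53) ≈ 0.1710.
MPK > 0.131, so the economy is dynamically efficient (under-saving).

dynamically efficient; MPK ≈ 0.1710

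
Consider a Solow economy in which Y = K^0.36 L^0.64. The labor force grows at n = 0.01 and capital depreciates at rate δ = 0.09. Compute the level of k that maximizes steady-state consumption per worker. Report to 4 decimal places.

k_gold ≈ 7.3998

The effective depreciation rate is n + δ = 0.01 + 0.09 = 0.1.
Golden rule sets MPK = n+δ: 0.36·k^(0.36−1) = 0.1, so k_gold = (0.36/0.1)^(1/0.64) ≈ 7.3998.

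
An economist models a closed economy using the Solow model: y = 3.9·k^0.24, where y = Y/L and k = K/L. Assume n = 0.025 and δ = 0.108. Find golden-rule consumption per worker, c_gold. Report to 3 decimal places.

c_gold ≈ 5.489

Break-even investment rate: n + δ = 0.025 + 0.108 = 0.133.
Setting f'(k) = n+δ gives 0.24·3.9·k^(0.24−1) = 0.133, hence k_gold = (0.24·3.9/0.133)^(1/0.76) ≈ 13.0326.
y_gold = 3.9·13.0326^0.24 ≈ 7.2222.
c_gold = y_gold − (n+δ)·k_gold = 7.2222 − 0.133·13.0326 ≈ 5.4889.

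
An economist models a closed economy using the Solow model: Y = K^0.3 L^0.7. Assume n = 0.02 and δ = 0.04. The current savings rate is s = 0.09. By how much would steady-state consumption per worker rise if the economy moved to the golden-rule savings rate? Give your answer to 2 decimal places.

Capital per worker breaks even when investment replaces (n + δ)·k; here n + δ = 0.06.
Current steady state (s = 0.09): k* = (0.09/0.06)^(1/0.7) ≈ 1.7847, y* = 1.7847^0.3 ≈ 1.1898, c* = (1−0.09)·1.1898 ≈ 1.0827.
Golden rule sets MPK = n+δ: 0.3·k^(0.3−1) = 0.06, so k_gold = (0.3/0.06)^(1/0.7) ≈ 9.9662.
y_gold = 9.9662^0.3 ≈ 1.9932, c_gold = y_gold − 0.06·k_gold ≈ 1.3953.
Gain: Δc = 1.3953 − 1.0827 ≈ 0.3126.

Δc ≈ 0.31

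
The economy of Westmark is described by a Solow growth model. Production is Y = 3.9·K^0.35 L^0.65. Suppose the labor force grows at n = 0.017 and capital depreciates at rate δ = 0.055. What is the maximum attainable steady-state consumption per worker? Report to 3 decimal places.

c_gold ≈ 12.360

Break-even investment rate: n + δ = 0.017 + 0.055 = 0.072.
Golden rule sets MPK = n+δ: 0.35·3.9·k^(0.35−1) = 0.072, so k_gold = (0.35·3.9/0.072)^(1/0.65) ≈ 92.4371.
y_gold = 3.9·92.4371^0.35 ≈ 19.0156.
c_gold = y_gold − (n+δ)·k_gold = 19.0156 − 0.072·92.4371 ≈ 12.3602.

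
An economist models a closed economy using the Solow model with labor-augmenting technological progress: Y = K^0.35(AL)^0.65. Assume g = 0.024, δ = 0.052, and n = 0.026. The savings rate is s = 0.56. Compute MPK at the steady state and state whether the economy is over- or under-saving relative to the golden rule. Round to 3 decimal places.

Break-even investment rate: n + g + δ = 0.026 + 0.024 + 0.052 = 0.102.
Steady-state k*: s·k^0.35 = 0.102·k gives k* = (0.56/0.102)^(1/0.65) ≈ 13.7350.
MPK = 0.35·13.7350^(-0.65) ≈ 0.0637.
MPK < n+g+δ = 0.102, so the economy is dynamically inefficient (over-saving).

over-saving; MPK ≈ 0.064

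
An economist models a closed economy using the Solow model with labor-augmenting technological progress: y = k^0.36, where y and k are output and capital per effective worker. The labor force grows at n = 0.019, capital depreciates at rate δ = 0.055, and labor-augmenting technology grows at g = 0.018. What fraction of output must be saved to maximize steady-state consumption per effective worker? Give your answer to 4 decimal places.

s_gold = 0.3600

The effective depreciation rate is n + g + δ = 0.019 + 0.018 + 0.055 = 0.092.
At the golden rule MPK = n+g+δ, and in any Cobb-Douglas steady state s = (n+g+δ)·k/y = MPK·k/y = capital's share 0.36.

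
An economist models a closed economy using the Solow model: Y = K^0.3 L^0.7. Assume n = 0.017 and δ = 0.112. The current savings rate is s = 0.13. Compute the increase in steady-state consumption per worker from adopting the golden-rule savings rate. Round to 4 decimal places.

Δc ≈ 0.1322

The effective depreciation rate is n + δ = 0.017 + 0.112 = 0.129.
Current steady state (s = 0.13): k* = (0.13/0.129)^(1/0.7) ≈ 1.0111, y* = 1.0111^0.3 ≈ 1.0033, c* = (1−0.13)·1.0033 ≈ 0.8729.
Golden rule sets MPK = n+δ: 0.3·k^(0.3−1) = 0.129, so k_gold = (0.3/0.129)^(1/0.7) ≈ 3.3390.
y_gold = 3.3390^0.3 ≈ 1.4358, c_gold = y_gold − 0.129·k_gold ≈ 1.0050.
Gain: Δc = 1.0050 − 0.8729 ≈ 0.1322.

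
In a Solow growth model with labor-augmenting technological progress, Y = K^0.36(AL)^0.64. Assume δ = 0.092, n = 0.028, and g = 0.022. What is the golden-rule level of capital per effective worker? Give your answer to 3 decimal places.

k_gold ≈ 4.278

Break-even investment rate: n + g + δ = 0.028 + 0.022 + 0.092 = 0.142.
Golden rule sets MPK = n+g+δ: 0.36·k^(0.36−1) = 0.142, so k_gold = (0.36/0.142)^(1/0.64) ≈ 4.2783.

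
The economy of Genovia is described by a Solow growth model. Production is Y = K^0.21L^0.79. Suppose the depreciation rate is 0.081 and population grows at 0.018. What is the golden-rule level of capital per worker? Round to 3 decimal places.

k_gold ≈ 2.591

The effective depreciation rate is n + δ = 0.018 + 0.081 = 0.099.
Setting f'(k) = n+δ gives 0.21·k^(0.21−1) = 0.099, hence k_gold = (0.21/0.099)^(1/0.79) ≈ 2.5906.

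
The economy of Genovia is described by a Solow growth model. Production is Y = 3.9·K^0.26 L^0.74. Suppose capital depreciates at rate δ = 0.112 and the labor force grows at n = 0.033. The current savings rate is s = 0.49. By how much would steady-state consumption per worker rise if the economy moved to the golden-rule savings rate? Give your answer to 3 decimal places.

Break-even investment rate: n + δ = 0.033 + 0.112 = 0.145.
Current steady state (s = 0.49): k* = (0.49·3.9/0.145)^(1/0.74) ≈ 32.6113, y* = 3.9·32.6113^0.26 ≈ 9.6503, c* = (1−0.49)·9.6503 ≈ 4.9216.
Golden rule sets MPK = n+δ: 0.26·3.9·k^(0.26−1) = 0.145, so k_gold = (0.26·3.9/0.145)^(1/0.74) ≈ 13.8499.
y_gold = 3.9·13.8499^0.26 ≈ 7.7240, c_gold = y_gold − 0.145·k_gold ≈ 5.7157.
Gain: Δc = 5.7157 − 4.9216 ≈ 0.7941.

Δc ≈ 0.794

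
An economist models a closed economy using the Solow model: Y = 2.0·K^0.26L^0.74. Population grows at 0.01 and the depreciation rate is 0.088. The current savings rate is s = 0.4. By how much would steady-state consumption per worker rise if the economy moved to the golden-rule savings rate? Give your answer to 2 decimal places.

Δc ≈ 0.15

n + δ = 0.01 + 0.088 = 0.098.
Current steady state (s = 0.4): k* = (0.4·2.0/0.098)^(1/0.74) ≈ 17.0706, y* = 2.0·17.0706^0.26 ≈ 4.1823, c* = (1−0.4)·4.1823 ≈ 2.5094.
At the golden rule the marginal product of capital equals n+δ: 0.26·2.0·k^(0.26−1) = 0.098. Solving, k_gold = (0.26·2.0/0.098)^(1/0.74) ≈ 9.5374.
y_gold = 2.0·9.5374^0.26 ≈ 3.5949, c_gold = y_gold − 0.098·k_gold ≈ 2.6602.
Gain: Δc = 2.6602 − 2.5094 ≈ 0.1508.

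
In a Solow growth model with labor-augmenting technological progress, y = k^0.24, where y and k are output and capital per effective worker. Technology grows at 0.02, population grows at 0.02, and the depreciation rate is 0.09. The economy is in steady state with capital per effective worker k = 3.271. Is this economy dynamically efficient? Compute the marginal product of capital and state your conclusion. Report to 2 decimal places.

Break-even investment rate: n + g + δ = 0.02 + 0.02 + 0.09 = 0.13.
MPK = 0.24·k^(0.24−1) = 0.24·3.271^(-0.76) ≈ 0.0975.
MPK < 0.13, so the economy is dynamically inefficient (over-saving).

dynamically inefficient; MPK ≈ 0.10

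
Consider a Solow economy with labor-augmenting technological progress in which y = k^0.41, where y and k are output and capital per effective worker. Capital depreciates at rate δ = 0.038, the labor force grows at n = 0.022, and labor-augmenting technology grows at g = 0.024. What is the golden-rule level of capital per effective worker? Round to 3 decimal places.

k_gold ≈ 14.688

The effective depreciation rate is n + g + δ = 0.022 + 0.024 + 0.038 = 0.084.
At the golden rule the marginal product of capital equals n+g+δ: 0.41·k^(0.41−1) = 0.084. Solving, k_gold = (0.41/0.084)^(1/0.59) ≈ 14.6878.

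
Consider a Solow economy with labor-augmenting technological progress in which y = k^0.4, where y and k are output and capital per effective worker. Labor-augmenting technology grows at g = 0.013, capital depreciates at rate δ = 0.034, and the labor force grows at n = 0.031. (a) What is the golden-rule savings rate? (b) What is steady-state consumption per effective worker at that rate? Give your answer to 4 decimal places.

(a) s_gold = 0.4000; (b) c_gold ≈ 1.7843

The effective depreciation rate is n + g + δ = 0.031 + 0.013 + 0.034 = 0.078.
For Cobb-Douglas, s_gold equals capital's share: s_gold = 0.4.
Setting f'(k) = n+g+δ gives 0.4·k^(0.4−1) = 0.078, hence k_gold = (0.4/0.078)^(1/0.6) ≈ 15.2502.
y_gold = 15.2502^0.4 ≈ 2.9738; c_gold = (1−0.4)·y_gold ≈ 1.7843.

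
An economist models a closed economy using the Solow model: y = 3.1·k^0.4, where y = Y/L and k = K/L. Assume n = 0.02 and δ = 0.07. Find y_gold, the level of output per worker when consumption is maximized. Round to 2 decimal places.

Break-even investment rate: n + δ = 0.02 + 0.07 = 0.09.
Golden rule sets MPK = n+δ: 0.4·3.1·k^(0.4−1) = 0.09, so k_gold = (0.4·3.1/0.09)^(1/0.6) ≈ 79.1830.
Output: y_gold = 3.1·k_gold^0.4 = 3.1·79.1830^0.4 ≈ 17.8162.

y_gold ≈ 17.82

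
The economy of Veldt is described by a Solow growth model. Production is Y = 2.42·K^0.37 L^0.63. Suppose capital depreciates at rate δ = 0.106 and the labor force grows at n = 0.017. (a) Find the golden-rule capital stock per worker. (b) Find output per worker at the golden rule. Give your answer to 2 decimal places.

(a) k_gold ≈ 23.36; (b) y_gold ≈ 7.76

n + δ = 0.017 + 0.106 = 0.123.
Maximizing c = f(k) − (n+δ)·k gives f'(k) = n+δ, i.e. 0.37·2.42·k^(0.37−1) = 0.123, so k_gold = (0.37·2.42/0.123)^(1/0.63) ≈ 23.3578.
y_gold = 2.42·23.3578^0.37 ≈ 7.7649.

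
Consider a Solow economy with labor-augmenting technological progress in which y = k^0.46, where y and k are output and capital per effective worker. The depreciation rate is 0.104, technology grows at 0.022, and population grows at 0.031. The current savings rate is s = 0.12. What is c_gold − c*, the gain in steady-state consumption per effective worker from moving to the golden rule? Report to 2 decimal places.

The effective depreciation rate is n + g + δ = 0.031 + 0.022 + 0.104 = 0.157.
Current steady state (s = 0.12): k* = (0.12/0.157)^(1/0.54) ≈ 0.6079, y* = 0.6079^0.46 ≈ 0.7954, c* = (1−0.12)·0.7954 ≈ 0.6999.
At the golden rule the marginal product of capital equals n+g+δ: 0.46·k^(0.46−1) = 0.157. Solving, k_gold = (0.46/0.157)^(1/0.54) ≈ 7.3207.
y_gold = 7.3207^0.46 ≈ 2.4986, c_gold = y_gold − 0.157·k_gold ≈ 1.3492.
Gain: Δc = 1.3492 − 0.6999 ≈ 0.6493.

Δc ≈ 0.65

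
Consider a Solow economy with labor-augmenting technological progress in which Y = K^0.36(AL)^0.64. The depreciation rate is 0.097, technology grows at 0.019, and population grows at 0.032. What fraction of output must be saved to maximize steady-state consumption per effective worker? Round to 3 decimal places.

Capital per effective worker breaks even when investment replaces (n + g + δ)·k; here n + g + δ = 0.148.
At the golden rule MPK = n+g+δ, and in any Cobb-Douglas steady state s = (n+g+δ)·k/y = MPK·k/y = capital's share 0.36.

s_gold = 0.360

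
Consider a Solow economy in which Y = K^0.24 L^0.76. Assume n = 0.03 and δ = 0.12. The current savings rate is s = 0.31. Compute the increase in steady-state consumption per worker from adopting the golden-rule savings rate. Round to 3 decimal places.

The effective depreciation rate is n + δ = 0.03 + 0.12 = 0.15.
Current steady state (s = 0.31): k* = (0.31/0.15)^(1/0.76) ≈ 2.5991, y* = 2.5991^0.24 ≈ 1.2576, c* = (1−0.31)·1.2576 ≈ 0.8678.
At the golden rule the marginal product of capital equals n+δ: 0.24·k^(0.24−1) = 0.15. Solving, k_gold = (0.24/0.15)^(1/0.76) ≈ 1.8560.
y_gold = 1.8560^0.24 ≈ 1.1600, c_gold = y_gold − 0.15·k_gold ≈ 0.8816.
Gain: Δc = 0.8816 − 0.8678 ≈ 0.0138.

Δc ≈ 0.014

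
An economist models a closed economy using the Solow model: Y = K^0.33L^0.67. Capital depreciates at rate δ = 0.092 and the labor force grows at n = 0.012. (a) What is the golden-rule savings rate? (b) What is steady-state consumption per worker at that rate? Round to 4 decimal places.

(a) s_gold = 0.3300; (b) c_gold ≈ 1.1832

Break-even investment rate: n + δ = 0.012 + 0.092 = 0.104.
For Cobb-Douglas, s_gold equals capital's share: s_gold = 0.33.
Setting f'(k) = n+δ gives 0.33·k^(0.33−1) = 0.104, hence k_gold = (0.33/0.104)^(1/0.67) ≈ 5.6037.
y_gold = 5.6037^0.33 ≈ 1.7660; c_gold = (1−0.33)·y_gold ≈ 1.1832.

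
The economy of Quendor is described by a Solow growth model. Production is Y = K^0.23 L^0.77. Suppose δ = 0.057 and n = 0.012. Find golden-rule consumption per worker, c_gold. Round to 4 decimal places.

c_gold ≈ 1.1033

The effective depreciation rate is n + δ = 0.012 + 0.057 = 0.069.
Golden rule sets MPK = n+δ: 0.23·k^(0.23−1) = 0.069, so k_gold = (0.23/0.069)^(1/0.77) ≈ 4.7760.
y_gold = 4.7760^0.23 ≈ 1.4328.
c_gold = y_gold − (n+δ)·k_gold = 1.4328 − 0.069·4.7760 ≈ 1.1033.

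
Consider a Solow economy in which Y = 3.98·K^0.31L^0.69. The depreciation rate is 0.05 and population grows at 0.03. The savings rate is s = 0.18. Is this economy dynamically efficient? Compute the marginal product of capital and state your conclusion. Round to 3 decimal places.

dynamically efficient; MPK ≈ 0.138

The effective depreciation rate is n + δ = 0.03 + 0.05 = 0.08.
Steady-state k*: s·A·k^0.31 = 0.08·k gives k* = (0.18·3.98/0.08)^(1/0.69) ≈ 23.9776.
MPK = 0.31·3.98·23.9776^(-0.69) ≈ 0.1378.
MPK > n+δ = 0.08, so the economy is dynamically efficient (under-saving).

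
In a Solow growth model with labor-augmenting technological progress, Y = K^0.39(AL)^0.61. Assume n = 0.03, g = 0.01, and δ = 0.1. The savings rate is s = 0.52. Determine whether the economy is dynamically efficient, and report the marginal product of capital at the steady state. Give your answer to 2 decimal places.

dynamically inefficient; MPK ≈ 0.11

Break-even investment rate: n + g + δ = 0.03 + 0.01 + 0.1 = 0.14.
Steady-state k*: s·k^0.39 = 0.14·k gives k* = (0.52/0.14)^(1/0.61) ≈ 8.5945.
MPK = 0.39·8.5945^(-0.61) ≈ 0.1050.
MPK < n+g+δ = 0.14, so the economy is dynamically inefficient (over-saving).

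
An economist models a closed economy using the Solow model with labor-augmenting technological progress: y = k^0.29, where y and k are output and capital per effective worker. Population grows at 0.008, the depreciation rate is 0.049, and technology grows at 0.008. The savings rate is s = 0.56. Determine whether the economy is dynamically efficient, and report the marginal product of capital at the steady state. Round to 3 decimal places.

dynamically inefficient; MPK ≈ 0.034

n + g + δ = 0.008 + 0.008 + 0.049 = 0.065.
Steady-state k*: s·k^0.29 = 0.065·k gives k* = (0.56/0.065)^(1/0.71) ≈ 20.7629.
MPK = 0.29·20.7629^(-0.71) ≈ 0.0337.
MPK < n+g+δ = 0.065, so the economy is dynamically inefficient (over-saving).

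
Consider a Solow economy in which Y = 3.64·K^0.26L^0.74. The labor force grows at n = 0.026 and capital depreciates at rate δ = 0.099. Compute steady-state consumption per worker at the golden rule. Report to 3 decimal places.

c_gold ≈ 5.486

The effective depreciation rate is n + δ = 0.026 + 0.099 = 0.125.
Golden rule sets MPK = n+δ: 0.26·3.64·k^(0.26−1) = 0.125, so k_gold = (0.26·3.64/0.125)^(1/0.74) ≈ 15.4191.
y_gold = 3.64·15.4191^0.26 ≈ 7.4131.
c_gold = y_gold − (n+δ)·k_gold = 7.4131 − 0.125·15.4191 ≈ 5.4857.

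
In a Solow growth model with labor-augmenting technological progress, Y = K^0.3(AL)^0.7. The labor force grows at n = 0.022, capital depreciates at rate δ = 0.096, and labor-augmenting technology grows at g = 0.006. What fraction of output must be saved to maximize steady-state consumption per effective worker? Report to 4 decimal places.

s_gold = 0.3000

Capital per effective worker breaks even when investment replaces (n + g + δ)·k; here n + g + δ = 0.124.
At the golden rule MPK = n+g+δ, and in any Cobb-Douglas steady state s = (n+g+δ)·k/y = MPK·k/y = capital's share 0.3.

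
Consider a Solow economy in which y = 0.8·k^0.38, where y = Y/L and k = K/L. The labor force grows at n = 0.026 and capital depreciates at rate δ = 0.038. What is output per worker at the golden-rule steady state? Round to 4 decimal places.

The effective depreciation rate is n + δ = 0.026 + 0.038 = 0.064.
Setting f'(k) = n+δ gives 0.38·0.8·k^(0.38−1) = 0.064, hence k_gold = (0.38·0.8/0.064)^(1/0.62) ≈ 12.3436.
Output: y_gold = 0.8·k_gold^0.38 = 0.8·12.3436^0.38 ≈ 2.0789.

y_gold ≈ 2.0789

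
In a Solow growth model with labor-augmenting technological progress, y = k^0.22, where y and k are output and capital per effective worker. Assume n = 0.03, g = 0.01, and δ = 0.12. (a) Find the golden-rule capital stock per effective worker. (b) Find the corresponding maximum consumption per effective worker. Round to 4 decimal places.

Capital per effective worker breaks even when investment replaces (n + g + δ)·k; here n + g + δ = 0.16.
Maximizing c = f(k) − (n+g+δ)·k gives f'(k) = n+g+δ, i.e. 0.22·k^(0.22−1) = 0.16, so k_gold = (0.22/0.16)^(1/0.78) ≈ 1.5042.
y_gold = 1.5042^0.22 ≈ 1.0940; c_gold = y_gold − 0.16·k_gold ≈ 0.8533.

(a) k_gold ≈ 1.5042; (b) c_gold ≈ 0.8533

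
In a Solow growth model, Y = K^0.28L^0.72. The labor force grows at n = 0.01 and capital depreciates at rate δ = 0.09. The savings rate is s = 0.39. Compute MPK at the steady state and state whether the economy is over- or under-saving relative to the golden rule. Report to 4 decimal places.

Capital per worker breaks even when investment replaces (n + δ)·k; here n + δ = 0.1.
Steady-state k*: s·k^0.28 = 0.1·k gives k* = (0.39/0.1)^(1/0.72) ≈ 6.6210.
MPK = 0.28·6.6210^(-0.72) ≈ 0.0718.
MPK < n+δ = 0.1, so the economy is dynamically inefficient (over-saving).

over-saving; MPK ≈ 0.0718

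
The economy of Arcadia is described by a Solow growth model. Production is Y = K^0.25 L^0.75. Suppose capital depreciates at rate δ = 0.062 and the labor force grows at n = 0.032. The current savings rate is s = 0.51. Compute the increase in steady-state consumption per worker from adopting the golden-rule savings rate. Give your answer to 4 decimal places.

Δc ≈ 0.1781

n + δ = 0.032 + 0.062 = 0.094.
Current steady state (s = 0.51): k* = (0.51/0.094)^(1/0.75) ≈ 9.5336, y* = 9.5336^0.25 ≈ 1.7572, c* = (1−0.51)·1.7572 ≈ 0.8610.
Setting f'(k) = n+δ gives 0.25·k^(0.25−1) = 0.094, hence k_gold = (0.25/0.094)^(1/0.75) ≈ 3.6848.
y_gold = 3.6848^0.25 ≈ 1.3855, c_gold = y_gold − 0.094·k_gold ≈ 1.0391.
Gain: Δc = 1.0391 − 0.8610 ≈ 0.1781.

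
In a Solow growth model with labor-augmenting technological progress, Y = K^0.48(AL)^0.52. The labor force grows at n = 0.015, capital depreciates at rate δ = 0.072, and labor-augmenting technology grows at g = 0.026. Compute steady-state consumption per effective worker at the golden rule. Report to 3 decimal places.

n + g + δ = 0.015 + 0.026 + 0.072 = 0.113.
Golden rule sets MPK = n+g+δ: 0.48·k^(0.48−1) = 0.113, so k_gold = (0.48/0.113)^(1/0.52) ≈ 16.1438.
y_gold = 16.1438^0.48 ≈ 3.8005.
c_gold = y_gold − (n+g+δ)·k_gold = 3.8005 − 0.113·16.1438 ≈ 1.9763.

c_gold ≈ 1.976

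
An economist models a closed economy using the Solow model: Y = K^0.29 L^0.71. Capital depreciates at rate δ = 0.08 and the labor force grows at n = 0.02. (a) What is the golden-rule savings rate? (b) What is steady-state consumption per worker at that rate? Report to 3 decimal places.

Capital per worker breaks even when investment replaces (n + δ)·k; here n + δ = 0.1.
For Cobb-Douglas, s_gold equals capital's share: s_gold = 0.29.
Maximizing c = f(k) − (n+δ)·k gives f'(k) = n+δ, i.e. 0.29·k^(0.29−1) = 0.1, so k_gold = (0.29/0.1)^(1/0.71) ≈ 4.4799.
y_gold = 4.4799^0.29 ≈ 1.5448; c_gold = (1−0.29)·y_gold ≈ 1.0968.

(a) s_gold = 0.290; (b) c_gold ≈ 1.097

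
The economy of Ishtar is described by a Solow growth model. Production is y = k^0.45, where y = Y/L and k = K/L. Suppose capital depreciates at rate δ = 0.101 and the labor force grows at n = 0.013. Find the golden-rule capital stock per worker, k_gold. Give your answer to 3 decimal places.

n + δ = 0.013 + 0.101 = 0.114.
Golden rule sets MPK = n+δ: 0.45·k^(0.45−1) = 0.114, so k_gold = (0.45/0.114)^(1/0.55) ≈ 12.1394.

k_gold ≈ 12.139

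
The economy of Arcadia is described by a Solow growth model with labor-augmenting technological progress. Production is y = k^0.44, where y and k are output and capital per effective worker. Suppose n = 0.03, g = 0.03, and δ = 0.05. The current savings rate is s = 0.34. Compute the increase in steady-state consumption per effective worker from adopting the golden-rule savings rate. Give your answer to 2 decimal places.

The effective depreciation rate is n + g + δ = 0.03 + 0.03 + 0.05 = 0.11.
Current steady state (s = 0.34): k* = (0.34/0.11)^(1/0.56) ≈ 7.5016, y* = 7.5016^0.44 ≈ 2.4270, c* = (1−0.34)·2.4270 ≈ 1.6018.
Setting f'(k) = n+g+δ gives 0.44·k^(0.44−1) = 0.11, hence k_gold = (0.44/0.11)^(1/0.56) ≈ 11.8880.
y_gold = 11.8880^0.44 ≈ 2.9720, c_gold = y_gold − 0.11·k_gold ≈ 1.6643.
Gain: Δc = 1.6643 − 1.6018 ≈ 0.0625.

Δc ≈ 0.06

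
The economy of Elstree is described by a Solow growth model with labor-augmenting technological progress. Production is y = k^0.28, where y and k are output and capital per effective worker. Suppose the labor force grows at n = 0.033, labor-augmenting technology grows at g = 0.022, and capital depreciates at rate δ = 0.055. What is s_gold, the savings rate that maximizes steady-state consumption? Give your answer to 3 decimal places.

s_gold = 0.280

Capital per effective worker breaks even when investment replaces (n + g + δ)·k; here n + g + δ = 0.11.
At the golden rule MPK = n+g+δ, and in any Cobb-Douglas steady state s = (n+g+δ)·k/y = MPK·k/y = capital's share 0.28.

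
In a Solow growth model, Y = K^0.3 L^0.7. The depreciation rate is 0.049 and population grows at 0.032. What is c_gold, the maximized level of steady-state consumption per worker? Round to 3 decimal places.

c_gold ≈ 1.227

Capital per worker breaks even when investment replaces (n + δ)·k; here n + δ = 0.081.
Maximizing c = f(k) − (n+δ)·k gives f'(k) = n+δ, i.e. 0.3·k^(0.3−1) = 0.081, so k_gold = (0.3/0.081)^(1/0.7) ≈ 6.4914.
y_gold = 6.4914^0.3 ≈ 1.7527.
c_gold = y_gold − (n+δ)·k_gold = 1.7527 − 0.081·6.4914 ≈ 1.2269.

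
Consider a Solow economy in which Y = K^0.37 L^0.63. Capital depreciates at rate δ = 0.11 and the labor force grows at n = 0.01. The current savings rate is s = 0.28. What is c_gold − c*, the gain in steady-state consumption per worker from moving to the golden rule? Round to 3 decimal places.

Δc ≈ 0.036

The effective depreciation rate is n + δ = 0.01 + 0.11 = 0.12.
Current steady state (s = 0.28): k* = (0.28/0.12)^(1/0.63) ≈ 3.8379, y* = 3.8379^0.37 ≈ 1.6448, c* = (1−0.28)·1.6448 ≈ 1.1843.
At the golden rule the marginal product of capital equals n+δ: 0.37·k^(0.37−1) = 0.12. Solving, k_gold = (0.37/0.12)^(1/0.63) ≈ 5.9734.
y_gold = 5.9734^0.37 ≈ 1.9373, c_gold = y_gold − 0.12·k_gold ≈ 1.2205.
Gain: Δc = 1.2205 − 1.1843 ≈ 0.0363.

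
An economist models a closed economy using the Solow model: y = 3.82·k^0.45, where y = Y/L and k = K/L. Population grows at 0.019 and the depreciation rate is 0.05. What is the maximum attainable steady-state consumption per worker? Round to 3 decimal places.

c_gold ≈ 29.171

Capital per worker breaks even when investment replaces (n + δ)·k; here n + δ = 0.069.
Maximizing c = f(k) − (n+δ)·k gives f'(k) = n+δ, i.e. 0.45·3.82·k^(0.45−1) = 0.069, so k_gold = (0.45·3.82/0.069)^(1/0.55) ≈ 345.9058.
y_gold = 3.82·345.9058^0.45 ≈ 53.0389.
c_gold = y_gold − (n+δ)·k_gold = 53.0389 − 0.069·345.9058 ≈ 29.1714.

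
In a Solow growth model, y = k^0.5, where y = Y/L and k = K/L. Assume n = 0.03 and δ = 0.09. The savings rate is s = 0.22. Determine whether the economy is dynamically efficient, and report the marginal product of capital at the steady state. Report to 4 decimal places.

dynamically efficient; MPK ≈ 0.2727

Break-even investment rate: n + δ = 0.03 + 0.09 = 0.12.
Steady-state k*: s·k^0.5 = 0.12·k gives k* = (0.22/0.12)^(1/0.5) ≈ 3.3611.
MPK = 0.5·3.3611^(-0.5) ≈ 0.2727.
MPK > n+δ = 0.12, so the economy is dynamically efficient (under-saving).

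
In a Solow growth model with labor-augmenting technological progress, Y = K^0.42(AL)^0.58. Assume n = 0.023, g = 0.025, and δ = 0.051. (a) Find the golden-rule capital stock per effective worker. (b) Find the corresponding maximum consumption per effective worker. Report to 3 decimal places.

Capital per effective worker breaks even when investment replaces (n + g + δ)·k; here n + g + δ = 0.099.
Golden rule sets MPK = n+g+δ: 0.42·k^(0.42−1) = 0.099, so k_gold = (0.42/0.099)^(1/0.58) ≈ 12.0807.
y_gold = 12.0807^0.42 ≈ 2.8476; c_gold = y_gold − 0.099·k_gold ≈ 1.6516.

(a) k_gold ≈ 12.081; (b) c_gold ≈ 1.652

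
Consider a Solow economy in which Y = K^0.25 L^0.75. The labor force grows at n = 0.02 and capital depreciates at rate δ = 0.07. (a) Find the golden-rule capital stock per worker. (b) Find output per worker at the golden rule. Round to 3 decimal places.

Break-even investment rate: n + δ = 0.02 + 0.07 = 0.09.
Maximizing c = f(k) − (n+δ)·k gives f'(k) = n+δ, i.e. 0.25·k^(0.25−1) = 0.09, so k_gold = (0.25/0.09)^(1/0.75) ≈ 3.9048.
y_gold = 3.9048^0.25 ≈ 1.4057.

(a) k_gold ≈ 3.905; (b) y_gold ≈ 1.406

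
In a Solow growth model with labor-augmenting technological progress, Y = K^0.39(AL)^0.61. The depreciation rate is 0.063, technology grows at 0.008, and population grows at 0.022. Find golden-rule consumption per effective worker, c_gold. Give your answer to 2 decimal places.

Capital per effective worker breaks even when investment replaces (n + g + δ)·k; here n + g + δ = 0.093.
Golden rule sets MPK = n+g+δ: 0.39·k^(0.39−1) = 0.093, so k_gold = (0.39/0.093)^(1/0.61) ≈ 10.4864.
y_gold = 10.4864^0.39 ≈ 2.5006.
c_gold = y_gold − (n+g+δ)·k_gold = 2.5006 − 0.093·10.4864 ≈ 1.5254.

c_gold ≈ 1.53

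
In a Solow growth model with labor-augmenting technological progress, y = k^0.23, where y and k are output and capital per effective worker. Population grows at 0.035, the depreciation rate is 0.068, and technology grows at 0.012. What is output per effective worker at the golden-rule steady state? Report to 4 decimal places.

The effective depreciation rate is n + g + δ = 0.035 + 0.012 + 0.068 = 0.115.
Maximizing c = f(k) − (n+g+δ)·k gives f'(k) = n+g+δ, i.e. 0.23·k^(0.23−1) = 0.115, so k_gold = (0.23/0.115)^(1/0.77) ≈ 2.4601.
Output: y_gold = k_gold^0.23 = 2.4601^0.23 ≈ 1.2300.

y_gold ≈ 1.2300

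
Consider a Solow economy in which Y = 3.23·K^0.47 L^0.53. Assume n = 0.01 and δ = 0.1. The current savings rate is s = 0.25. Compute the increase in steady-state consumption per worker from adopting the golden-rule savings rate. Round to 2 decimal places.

Δc ≈ 3.36

Capital per worker breaks even when investment replaces (n + δ)·k; here n + δ = 0.11.
Current steady state (s = 0.25): k* = (0.25·3.23/0.11)^(1/0.53) ≈ 43.0022, y* = 3.23·43.0022^0.47 ≈ 18.9210, c* = (1−0.25)·18.9210 ≈ 14.1907.
Setting f'(k) = n+δ gives 0.47·3.23·k^(0.47−1) = 0.11, hence k_gold = (0.47·3.23/0.11)^(1/0.53) ≈ 141.5042.
y_gold = 3.23·141.5042^0.47 ≈ 33.1180, c_gold = y_gold − 0.11·k_gold ≈ 17.5525.
Gain: Δc = 17.5525 − 14.1907 ≈ 3.3618.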